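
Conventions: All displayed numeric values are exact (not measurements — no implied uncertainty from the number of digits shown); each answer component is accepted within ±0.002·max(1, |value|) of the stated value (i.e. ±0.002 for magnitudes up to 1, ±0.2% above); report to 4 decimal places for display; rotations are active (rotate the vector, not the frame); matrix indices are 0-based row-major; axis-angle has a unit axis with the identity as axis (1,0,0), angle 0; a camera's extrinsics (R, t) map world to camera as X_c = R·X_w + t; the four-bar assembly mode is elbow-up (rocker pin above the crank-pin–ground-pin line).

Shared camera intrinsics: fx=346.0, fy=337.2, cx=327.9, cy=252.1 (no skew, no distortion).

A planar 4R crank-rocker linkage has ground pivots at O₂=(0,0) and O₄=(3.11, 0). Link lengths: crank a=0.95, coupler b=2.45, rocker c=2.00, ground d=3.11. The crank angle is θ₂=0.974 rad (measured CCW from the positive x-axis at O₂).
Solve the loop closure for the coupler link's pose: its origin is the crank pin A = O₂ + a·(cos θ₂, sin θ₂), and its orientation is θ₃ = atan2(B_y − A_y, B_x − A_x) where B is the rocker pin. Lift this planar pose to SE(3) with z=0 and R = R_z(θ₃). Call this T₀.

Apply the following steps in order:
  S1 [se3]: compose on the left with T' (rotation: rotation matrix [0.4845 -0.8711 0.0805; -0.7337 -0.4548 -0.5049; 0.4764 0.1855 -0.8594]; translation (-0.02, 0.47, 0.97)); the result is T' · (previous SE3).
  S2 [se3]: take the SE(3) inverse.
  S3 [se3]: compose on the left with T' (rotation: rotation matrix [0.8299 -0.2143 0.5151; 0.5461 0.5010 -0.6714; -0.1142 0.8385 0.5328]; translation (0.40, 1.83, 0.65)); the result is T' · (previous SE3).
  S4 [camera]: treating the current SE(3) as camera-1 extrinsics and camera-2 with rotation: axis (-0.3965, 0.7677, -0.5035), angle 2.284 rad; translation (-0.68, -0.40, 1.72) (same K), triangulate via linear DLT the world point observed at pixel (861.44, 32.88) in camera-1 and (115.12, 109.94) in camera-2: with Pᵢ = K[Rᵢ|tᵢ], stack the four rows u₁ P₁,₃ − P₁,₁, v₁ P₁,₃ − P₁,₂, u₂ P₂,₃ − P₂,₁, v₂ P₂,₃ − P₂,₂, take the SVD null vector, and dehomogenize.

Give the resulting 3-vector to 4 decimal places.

result = (0.9293, -1.4066, -1.1139)

source (fourbar_fk): coupler pose = R=[0.8788 -0.4771 0.0000; 0.4771 0.8788 0.0000; 0.0000 0.0000 1.0000], t=(0.5339, 0.7858, 0.0000)
after S1 (compose_se3): R=[0.0102 -0.9967 0.0805; -0.8618 -0.0496 -0.5049; 0.5072 -0.0643 -0.8594], t=(-0.4458, -0.2791, 1.3701)
after S2 (invert_se3): R=[0.0102 -0.8618 0.5072; -0.9967 -0.0496 -0.0643; 0.0805 -0.5049 -0.8594], t=(-0.9309, -0.3701, 1.0725)
after S3 (compose_se3): R=[0.2635 -0.9646 -0.0080; -0.5479 -0.1565 0.8218; -0.7940 -0.2122 -0.5697], t=(0.2593, 0.4161, 1.0174)
after S4 (triangulate): (0.9293, -1.4066, -1.1139)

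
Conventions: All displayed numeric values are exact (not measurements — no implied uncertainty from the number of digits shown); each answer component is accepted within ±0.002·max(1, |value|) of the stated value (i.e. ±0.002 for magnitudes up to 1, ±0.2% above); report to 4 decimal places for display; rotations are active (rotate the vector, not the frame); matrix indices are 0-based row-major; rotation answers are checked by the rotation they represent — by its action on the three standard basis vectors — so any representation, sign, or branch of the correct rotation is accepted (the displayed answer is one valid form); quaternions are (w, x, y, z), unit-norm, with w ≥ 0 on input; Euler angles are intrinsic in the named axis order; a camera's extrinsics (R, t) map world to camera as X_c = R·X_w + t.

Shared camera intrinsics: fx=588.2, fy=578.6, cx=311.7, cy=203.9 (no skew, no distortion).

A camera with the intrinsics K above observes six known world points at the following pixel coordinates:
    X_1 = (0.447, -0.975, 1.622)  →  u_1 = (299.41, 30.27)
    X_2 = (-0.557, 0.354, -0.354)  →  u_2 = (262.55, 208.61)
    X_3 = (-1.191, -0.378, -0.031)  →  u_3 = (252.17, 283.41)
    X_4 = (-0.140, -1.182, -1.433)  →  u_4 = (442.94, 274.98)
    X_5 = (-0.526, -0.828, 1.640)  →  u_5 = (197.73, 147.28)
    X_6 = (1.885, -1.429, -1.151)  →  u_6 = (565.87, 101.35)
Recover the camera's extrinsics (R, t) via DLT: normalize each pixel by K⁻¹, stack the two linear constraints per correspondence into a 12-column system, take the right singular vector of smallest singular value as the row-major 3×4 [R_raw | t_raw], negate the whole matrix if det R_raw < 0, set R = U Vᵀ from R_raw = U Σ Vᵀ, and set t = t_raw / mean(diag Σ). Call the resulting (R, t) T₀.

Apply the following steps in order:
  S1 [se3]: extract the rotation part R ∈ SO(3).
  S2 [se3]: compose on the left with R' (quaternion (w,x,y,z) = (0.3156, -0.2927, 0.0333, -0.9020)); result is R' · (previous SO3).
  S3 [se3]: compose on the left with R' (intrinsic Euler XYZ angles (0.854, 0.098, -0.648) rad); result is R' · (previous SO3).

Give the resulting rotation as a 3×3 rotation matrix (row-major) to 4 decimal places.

rotation (matrix) = ((-0.3341, 0.9425, -0.0082), (0.0423, 0.0237, 0.9988), (0.9416, 0.3334, -0.0478))

source (pnp_recover): camera pose = R=[0.5477 -0.6629 -0.5105; -0.8324 -0.3702 -0.4123; 0.0843 0.6508 -0.7545], t=(-0.1400, -0.4301, 5.5203)
after S1 (rot_of_se3): [0.5477 -0.6629 -0.5105; -0.8324 -0.3702 -0.4123; 0.0843 0.6508 -0.7545]
after S2 (compose_so3): [-0.7561 0.5710 -0.3197; 0.3528 0.7671 0.5358; 0.5512 0.2924 -0.7815]
after S3 (compose_so3): [-0.3341 0.9425 -0.0082; 0.0423 0.0237 0.9988; 0.9416 0.3334 -0.0478]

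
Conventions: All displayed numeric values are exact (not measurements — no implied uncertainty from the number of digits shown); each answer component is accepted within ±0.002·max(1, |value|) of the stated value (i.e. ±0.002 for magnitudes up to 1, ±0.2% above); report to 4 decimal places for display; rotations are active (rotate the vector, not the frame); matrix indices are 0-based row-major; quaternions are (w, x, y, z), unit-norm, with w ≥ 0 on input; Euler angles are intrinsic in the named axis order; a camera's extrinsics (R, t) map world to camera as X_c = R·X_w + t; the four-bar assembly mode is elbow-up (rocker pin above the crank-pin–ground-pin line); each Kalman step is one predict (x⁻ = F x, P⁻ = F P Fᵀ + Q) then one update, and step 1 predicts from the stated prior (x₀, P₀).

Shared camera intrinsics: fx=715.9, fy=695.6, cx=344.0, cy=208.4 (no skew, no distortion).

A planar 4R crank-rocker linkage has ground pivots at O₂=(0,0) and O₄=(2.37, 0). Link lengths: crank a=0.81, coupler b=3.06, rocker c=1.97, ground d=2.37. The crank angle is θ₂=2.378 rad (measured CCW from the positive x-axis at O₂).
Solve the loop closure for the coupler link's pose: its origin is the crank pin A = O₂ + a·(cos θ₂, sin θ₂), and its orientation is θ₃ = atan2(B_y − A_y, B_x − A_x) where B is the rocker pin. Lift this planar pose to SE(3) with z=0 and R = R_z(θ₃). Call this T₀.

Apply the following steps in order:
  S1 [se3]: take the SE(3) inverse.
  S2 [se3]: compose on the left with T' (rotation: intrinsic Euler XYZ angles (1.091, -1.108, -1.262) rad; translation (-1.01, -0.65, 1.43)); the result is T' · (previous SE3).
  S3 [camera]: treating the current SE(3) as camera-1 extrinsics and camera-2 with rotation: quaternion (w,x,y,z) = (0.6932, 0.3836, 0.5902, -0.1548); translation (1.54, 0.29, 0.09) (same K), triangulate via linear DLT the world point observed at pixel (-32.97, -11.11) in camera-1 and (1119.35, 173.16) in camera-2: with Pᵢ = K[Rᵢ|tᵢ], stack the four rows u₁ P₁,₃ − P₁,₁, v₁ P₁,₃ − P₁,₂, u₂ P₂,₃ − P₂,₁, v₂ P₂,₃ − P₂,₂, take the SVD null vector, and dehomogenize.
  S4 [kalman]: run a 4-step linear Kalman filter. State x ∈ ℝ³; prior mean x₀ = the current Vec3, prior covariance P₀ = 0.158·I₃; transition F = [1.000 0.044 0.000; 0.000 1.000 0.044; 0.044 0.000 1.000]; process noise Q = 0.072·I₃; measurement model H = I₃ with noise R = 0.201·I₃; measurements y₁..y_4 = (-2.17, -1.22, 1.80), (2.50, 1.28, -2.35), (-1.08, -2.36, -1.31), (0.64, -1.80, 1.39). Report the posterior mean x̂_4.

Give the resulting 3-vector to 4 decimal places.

result = (0.0307, -1.2433, 0.1390)

source (fourbar_fk): coupler pose = R=[0.8898 -0.4563 0.0000; 0.4563 0.8898 0.0000; 0.0000 0.0000 1.0000], t=(-0.5851, 0.5601, 0.0000)
after S1 (invert_se3): R=[0.8898 0.4563 0.0000; -0.4563 0.8898 0.0000; 0.0000 0.0000 1.0000], t=(0.2651, -0.7654, 0.0000)
after S2 (compose_se3): R=[-0.0733 0.4404 -0.8948; -0.3250 -0.8588 -0.3960; -0.9429 0.2617 0.2061], t=(-1.2996, -0.3591, 0.7317)
after S3 (triangulate): (-1.7839, 0.9212, 0.8074)
after S4 (kf_track): (0.0307, -1.2433, 0.1390)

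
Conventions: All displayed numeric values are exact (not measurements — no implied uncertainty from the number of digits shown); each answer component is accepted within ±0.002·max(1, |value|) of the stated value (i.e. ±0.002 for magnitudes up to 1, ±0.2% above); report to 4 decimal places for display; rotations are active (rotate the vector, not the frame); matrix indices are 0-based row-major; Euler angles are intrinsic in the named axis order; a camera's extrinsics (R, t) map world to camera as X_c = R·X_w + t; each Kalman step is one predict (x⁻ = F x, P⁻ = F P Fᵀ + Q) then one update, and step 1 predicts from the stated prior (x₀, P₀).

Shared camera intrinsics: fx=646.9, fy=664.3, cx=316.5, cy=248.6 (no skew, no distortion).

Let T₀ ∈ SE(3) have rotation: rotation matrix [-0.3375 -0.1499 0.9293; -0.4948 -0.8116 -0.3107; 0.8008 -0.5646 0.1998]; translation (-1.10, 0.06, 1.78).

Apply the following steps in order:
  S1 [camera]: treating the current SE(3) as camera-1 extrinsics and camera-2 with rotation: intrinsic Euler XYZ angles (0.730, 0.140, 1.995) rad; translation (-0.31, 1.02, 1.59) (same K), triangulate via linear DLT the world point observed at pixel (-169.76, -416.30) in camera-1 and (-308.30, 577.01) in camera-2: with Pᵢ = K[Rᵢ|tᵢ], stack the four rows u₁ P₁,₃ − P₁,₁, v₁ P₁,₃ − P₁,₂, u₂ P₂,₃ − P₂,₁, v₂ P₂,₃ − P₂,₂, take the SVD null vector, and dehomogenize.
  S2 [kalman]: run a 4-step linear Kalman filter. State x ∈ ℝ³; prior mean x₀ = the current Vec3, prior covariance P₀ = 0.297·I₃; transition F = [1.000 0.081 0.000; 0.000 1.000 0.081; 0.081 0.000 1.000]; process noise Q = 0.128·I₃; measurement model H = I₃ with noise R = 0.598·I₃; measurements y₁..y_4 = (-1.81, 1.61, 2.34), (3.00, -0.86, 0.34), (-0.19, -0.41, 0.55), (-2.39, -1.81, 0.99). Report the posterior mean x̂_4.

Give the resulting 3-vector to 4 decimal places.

after S1 (triangulate): (1.7219, 1.7002, 0.2624)
after S2 (kf_track): (-0.4039, -0.4895, 0.7792)

result = (-0.4039, -0.4895, 0.7792)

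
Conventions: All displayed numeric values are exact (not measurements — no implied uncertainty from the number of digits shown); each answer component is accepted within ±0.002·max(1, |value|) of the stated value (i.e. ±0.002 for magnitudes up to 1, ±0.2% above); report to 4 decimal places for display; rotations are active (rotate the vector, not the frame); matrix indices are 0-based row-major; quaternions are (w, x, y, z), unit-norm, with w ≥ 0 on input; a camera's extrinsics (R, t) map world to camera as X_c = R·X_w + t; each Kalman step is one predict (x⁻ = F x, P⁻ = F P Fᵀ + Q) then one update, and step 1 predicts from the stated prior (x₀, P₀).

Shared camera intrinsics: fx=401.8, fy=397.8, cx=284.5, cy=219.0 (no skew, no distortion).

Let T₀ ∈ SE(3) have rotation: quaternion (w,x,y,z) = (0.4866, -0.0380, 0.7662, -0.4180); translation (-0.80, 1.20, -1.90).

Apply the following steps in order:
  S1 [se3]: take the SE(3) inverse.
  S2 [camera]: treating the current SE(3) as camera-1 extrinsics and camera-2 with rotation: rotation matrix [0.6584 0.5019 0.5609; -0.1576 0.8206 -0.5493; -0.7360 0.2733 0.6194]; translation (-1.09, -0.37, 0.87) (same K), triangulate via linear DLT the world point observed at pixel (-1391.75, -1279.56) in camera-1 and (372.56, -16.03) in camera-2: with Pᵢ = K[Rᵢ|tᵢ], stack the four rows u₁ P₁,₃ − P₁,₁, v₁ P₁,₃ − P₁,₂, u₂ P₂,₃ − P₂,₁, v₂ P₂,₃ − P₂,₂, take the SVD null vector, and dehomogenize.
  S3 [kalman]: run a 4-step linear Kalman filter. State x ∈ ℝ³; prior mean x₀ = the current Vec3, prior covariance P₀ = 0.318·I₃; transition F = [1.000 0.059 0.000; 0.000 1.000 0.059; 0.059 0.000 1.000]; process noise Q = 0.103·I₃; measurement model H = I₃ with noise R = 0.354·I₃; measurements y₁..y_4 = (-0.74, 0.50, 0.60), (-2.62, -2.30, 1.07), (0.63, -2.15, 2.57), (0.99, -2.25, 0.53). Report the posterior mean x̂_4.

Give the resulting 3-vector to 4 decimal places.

after S1 (invert_se3): R=[-0.5236 -0.4650 -0.7139; 0.3486 0.6477 -0.6775; 0.7774 -0.6036 -0.1770], t=(-1.2172, -1.7856, 1.0099)
after S2 (triangulate): (0.3624, 0.4220, 1.8748)
after S3 (kf_track): (0.0378, -1.6230, 1.1788)

result = (0.0378, -1.6230, 1.1788)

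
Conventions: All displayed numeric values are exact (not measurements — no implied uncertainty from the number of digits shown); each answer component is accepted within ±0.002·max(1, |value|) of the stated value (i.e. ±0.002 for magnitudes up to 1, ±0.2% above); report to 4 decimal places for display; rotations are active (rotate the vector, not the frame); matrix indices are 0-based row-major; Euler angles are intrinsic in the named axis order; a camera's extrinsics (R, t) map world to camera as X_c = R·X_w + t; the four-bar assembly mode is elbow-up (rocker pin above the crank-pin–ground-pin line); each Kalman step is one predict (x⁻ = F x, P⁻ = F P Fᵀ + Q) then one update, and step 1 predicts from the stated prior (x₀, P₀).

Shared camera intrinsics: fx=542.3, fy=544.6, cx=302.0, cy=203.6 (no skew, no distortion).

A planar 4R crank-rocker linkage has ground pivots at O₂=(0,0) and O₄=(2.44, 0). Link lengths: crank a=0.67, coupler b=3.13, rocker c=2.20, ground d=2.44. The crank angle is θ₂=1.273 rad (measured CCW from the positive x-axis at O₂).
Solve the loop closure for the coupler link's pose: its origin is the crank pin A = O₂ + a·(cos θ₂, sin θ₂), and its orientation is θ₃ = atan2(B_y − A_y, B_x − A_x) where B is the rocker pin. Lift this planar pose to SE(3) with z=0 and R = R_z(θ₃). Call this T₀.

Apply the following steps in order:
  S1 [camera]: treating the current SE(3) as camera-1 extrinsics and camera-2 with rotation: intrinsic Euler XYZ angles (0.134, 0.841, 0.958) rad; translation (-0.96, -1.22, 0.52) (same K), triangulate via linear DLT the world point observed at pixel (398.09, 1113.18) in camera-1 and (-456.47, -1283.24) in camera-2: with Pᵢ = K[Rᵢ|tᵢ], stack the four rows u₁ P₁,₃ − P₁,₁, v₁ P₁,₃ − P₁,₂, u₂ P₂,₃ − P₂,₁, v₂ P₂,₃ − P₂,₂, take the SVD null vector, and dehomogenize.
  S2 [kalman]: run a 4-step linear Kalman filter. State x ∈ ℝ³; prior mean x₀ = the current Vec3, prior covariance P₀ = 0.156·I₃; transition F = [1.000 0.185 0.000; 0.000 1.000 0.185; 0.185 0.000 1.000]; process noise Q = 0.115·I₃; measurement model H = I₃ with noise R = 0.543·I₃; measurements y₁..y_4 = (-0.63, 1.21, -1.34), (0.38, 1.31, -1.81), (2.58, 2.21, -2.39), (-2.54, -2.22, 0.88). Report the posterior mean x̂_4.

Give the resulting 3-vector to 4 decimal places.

source (fourbar_fk): coupler pose = R=[0.8775 -0.4796 0.0000; 0.4796 0.8775 0.0000; 0.0000 0.0000 1.0000], t=(0.1966, 0.6405, 0.0000)
after S1 (triangulate): (-0.3059, -0.2169, 0.1817)
after S2 (kf_track): (-0.2687, -0.3446, -0.6426)

result = (-0.2687, -0.3446, -0.6426)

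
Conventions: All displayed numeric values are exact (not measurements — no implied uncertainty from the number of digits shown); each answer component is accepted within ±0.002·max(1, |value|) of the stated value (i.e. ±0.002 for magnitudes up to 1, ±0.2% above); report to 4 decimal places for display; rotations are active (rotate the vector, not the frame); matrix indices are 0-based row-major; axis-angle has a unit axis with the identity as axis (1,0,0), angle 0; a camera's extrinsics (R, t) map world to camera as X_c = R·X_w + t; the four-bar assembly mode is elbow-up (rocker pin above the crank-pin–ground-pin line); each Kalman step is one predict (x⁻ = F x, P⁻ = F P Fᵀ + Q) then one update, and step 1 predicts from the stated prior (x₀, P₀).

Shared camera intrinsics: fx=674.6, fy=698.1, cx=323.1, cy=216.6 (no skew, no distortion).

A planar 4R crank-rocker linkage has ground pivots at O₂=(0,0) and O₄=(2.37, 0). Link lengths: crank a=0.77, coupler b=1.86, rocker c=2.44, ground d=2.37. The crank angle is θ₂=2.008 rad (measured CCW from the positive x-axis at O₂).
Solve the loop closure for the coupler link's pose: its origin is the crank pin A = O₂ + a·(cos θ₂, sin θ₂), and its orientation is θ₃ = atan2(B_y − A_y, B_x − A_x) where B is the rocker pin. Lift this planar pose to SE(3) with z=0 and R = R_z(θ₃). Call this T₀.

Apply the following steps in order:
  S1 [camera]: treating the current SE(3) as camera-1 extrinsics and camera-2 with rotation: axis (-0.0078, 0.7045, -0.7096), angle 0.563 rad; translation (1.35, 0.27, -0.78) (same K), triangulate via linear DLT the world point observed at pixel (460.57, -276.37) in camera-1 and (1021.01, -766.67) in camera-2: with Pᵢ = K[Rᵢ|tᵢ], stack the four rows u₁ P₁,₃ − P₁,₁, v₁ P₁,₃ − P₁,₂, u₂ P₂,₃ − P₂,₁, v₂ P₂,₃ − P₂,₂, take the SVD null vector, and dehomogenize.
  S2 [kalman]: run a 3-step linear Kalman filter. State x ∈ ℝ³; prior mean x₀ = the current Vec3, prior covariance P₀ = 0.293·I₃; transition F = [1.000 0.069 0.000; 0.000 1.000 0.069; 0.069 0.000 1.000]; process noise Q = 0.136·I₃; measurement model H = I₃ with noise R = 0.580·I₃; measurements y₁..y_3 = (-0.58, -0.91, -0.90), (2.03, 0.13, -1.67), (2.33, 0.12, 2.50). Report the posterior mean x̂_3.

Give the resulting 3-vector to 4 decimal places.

source (fourbar_fk): coupler pose = R=[0.7075 -0.7068 0.0000; 0.7068 0.7075 0.0000; 0.0000 0.0000 1.0000], t=(-0.3260, 0.6976, 0.0000)
after S1 (triangulate): (-0.6673, -1.4582, 1.1409)
after S2 (kf_track): (1.1355, -0.2903, 0.7344)

result = (1.1355, -0.2903, 0.7344)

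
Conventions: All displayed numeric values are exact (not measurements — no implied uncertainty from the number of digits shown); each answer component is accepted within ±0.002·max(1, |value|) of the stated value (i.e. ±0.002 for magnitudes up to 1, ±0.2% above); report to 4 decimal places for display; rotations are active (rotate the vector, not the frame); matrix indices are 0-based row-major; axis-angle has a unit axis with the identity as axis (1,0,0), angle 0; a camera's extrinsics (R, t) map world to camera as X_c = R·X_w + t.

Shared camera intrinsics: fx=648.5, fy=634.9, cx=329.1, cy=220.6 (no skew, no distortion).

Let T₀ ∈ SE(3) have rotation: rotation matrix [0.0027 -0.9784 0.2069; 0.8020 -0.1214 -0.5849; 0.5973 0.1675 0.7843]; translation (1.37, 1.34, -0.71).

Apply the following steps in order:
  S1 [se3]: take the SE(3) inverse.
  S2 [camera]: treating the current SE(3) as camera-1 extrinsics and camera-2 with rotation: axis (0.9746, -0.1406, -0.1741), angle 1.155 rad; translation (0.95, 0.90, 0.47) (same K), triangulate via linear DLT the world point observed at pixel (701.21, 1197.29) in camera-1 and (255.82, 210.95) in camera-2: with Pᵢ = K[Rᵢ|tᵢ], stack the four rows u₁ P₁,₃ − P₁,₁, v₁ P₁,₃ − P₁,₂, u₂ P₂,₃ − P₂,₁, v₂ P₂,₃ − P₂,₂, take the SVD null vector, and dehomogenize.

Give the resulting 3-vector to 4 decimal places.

after S1 (invert_se3): R=[0.0027 0.8020 0.5973; -0.9784 -0.1214 0.1675; 0.2069 -0.5849 0.7843], t=(-0.6543, 1.6220, 1.0572)
after S2 (triangulate): (-0.8654, 0.8030, 1.6773)

result = (-0.8654, 0.8030, 1.6773)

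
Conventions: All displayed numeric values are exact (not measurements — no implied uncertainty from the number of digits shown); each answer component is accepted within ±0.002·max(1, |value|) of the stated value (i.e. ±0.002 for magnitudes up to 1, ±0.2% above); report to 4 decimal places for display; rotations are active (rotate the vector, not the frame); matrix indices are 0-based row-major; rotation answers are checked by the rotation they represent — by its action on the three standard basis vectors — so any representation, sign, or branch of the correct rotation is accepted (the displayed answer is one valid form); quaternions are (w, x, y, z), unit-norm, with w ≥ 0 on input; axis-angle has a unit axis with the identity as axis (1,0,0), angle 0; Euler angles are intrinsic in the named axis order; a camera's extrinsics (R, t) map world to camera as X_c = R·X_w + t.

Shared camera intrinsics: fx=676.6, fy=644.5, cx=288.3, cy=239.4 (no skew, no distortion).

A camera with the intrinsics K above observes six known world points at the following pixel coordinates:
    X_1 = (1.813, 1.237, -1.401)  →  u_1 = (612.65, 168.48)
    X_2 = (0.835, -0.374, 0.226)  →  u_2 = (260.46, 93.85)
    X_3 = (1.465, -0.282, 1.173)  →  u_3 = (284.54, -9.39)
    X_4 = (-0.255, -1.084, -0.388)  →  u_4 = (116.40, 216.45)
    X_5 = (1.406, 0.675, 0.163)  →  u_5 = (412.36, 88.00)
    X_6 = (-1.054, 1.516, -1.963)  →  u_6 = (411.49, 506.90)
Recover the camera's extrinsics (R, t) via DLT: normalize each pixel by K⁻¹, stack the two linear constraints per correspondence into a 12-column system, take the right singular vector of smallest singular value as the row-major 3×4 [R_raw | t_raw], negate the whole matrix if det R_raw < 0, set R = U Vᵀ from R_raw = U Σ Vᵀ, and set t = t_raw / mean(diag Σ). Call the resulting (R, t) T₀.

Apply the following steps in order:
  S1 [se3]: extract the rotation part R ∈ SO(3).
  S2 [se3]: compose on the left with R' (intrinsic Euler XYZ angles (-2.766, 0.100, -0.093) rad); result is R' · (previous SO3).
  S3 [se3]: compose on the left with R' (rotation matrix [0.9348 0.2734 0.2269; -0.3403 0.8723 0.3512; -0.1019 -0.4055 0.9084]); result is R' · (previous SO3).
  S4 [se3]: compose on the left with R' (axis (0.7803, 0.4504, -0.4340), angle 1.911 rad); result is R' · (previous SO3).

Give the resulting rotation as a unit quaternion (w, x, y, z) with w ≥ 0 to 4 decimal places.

rotation (quat) = (0.8380, -0.4762, 0.2497, -0.0935)

source (pnp_recover): camera pose = R=[0.4967 0.8386 -0.2236; -0.7521 0.2873 -0.5932; -0.4332 0.4628 0.7734], t=(-0.2600, -0.2800, 5.4498)
after S1 (rot_of_se3): [0.4967 0.8386 -0.2236; -0.7521 0.2873 -0.5932; -0.4332 0.4628 0.7734]
after S2 (compose_so3): [0.3793 0.9036 -0.1991; 0.5658 -0.0563 0.8226; 0.7321 -0.4247 -0.5326]
after S3 (compose_so3): [0.6754 0.7329 -0.0821; 0.6216 -0.5057 0.5982; 0.3969 -0.4551 -0.7971]
after S4 (compose_so3): [0.8579 -0.0811 0.5075; -0.3945 0.5290 0.7514; -0.3294 -0.8447 0.4218]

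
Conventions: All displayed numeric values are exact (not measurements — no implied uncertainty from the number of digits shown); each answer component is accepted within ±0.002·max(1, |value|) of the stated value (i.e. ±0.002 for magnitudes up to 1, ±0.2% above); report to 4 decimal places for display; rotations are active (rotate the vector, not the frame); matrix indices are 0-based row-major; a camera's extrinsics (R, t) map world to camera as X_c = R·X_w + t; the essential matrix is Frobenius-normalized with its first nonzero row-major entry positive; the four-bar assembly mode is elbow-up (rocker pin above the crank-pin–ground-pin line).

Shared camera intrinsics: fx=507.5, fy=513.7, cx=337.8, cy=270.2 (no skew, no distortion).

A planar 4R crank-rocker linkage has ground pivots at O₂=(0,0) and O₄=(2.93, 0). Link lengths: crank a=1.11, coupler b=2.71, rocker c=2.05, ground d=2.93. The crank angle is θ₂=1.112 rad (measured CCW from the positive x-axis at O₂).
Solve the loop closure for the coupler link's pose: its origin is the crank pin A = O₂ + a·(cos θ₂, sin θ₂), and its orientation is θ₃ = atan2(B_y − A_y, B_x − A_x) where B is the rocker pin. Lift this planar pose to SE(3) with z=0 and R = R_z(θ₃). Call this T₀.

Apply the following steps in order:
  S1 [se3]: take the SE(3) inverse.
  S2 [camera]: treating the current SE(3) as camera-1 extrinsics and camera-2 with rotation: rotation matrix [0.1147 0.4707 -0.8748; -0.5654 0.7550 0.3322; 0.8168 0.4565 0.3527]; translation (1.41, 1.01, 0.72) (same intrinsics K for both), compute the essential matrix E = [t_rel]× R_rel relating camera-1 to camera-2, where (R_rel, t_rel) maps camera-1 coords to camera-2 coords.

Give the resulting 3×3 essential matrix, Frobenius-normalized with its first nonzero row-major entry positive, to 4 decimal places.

matrix = [0.4233 -0.3142 -0.0000; -0.3275 0.1009 -0.5020; -0.2114 0.2908 0.4726]

source (fourbar_fk): coupler pose = R=[0.9213 -0.3889 0.0000; 0.3889 0.9213 0.0000; 0.0000 0.0000 1.0000], t=(0.4916, 0.9952, 0.0000)
after S1 (invert_se3): R=[0.9213 0.3889 0.0000; -0.3889 0.9213 0.0000; 0.0000 0.0000 1.0000], t=(-0.8399, -0.7257, 0.0000)
after S2 (essential): [0.4233 -0.3142 -0.0000; -0.3275 0.1009 -0.5020; -0.2114 0.2908 0.4726]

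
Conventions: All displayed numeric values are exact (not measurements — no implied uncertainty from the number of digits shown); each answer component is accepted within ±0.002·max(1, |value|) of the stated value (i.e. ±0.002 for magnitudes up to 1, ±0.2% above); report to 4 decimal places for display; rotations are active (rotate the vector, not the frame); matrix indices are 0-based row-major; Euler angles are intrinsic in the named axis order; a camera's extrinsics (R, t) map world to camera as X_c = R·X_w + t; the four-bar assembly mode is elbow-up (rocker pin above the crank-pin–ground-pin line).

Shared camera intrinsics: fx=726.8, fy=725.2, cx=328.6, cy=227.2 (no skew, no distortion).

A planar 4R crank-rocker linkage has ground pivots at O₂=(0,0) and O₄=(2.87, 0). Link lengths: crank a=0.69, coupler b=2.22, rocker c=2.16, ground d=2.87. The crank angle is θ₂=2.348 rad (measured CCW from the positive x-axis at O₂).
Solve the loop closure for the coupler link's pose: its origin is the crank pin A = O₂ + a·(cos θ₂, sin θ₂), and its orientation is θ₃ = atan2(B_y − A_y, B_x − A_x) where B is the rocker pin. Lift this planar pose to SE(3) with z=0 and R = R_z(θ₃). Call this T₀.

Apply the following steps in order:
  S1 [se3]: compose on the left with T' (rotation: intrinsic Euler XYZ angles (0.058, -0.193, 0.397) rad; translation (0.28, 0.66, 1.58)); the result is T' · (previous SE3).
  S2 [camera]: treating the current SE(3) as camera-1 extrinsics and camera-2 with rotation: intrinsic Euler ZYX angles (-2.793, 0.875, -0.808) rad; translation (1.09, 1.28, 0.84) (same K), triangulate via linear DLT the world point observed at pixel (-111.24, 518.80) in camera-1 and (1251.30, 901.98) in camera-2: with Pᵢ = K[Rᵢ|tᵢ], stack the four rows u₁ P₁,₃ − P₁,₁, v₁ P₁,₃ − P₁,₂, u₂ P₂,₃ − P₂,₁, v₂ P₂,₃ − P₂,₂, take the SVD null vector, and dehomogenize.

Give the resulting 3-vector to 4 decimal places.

result = (-0.5885, 0.2402, 0.1572)

source (fourbar_fk): coupler pose = R=[0.8633 -0.5047 0.0000; 0.5047 0.8633 0.0000; 0.0000 0.0000 1.0000], t=(-0.4839, 0.4919, 0.0000)
after S1 (compose_se3): R=[0.5899 -0.7844 -0.1918; 0.7912 0.6089 -0.0569; 0.1614 -0.1182 0.9798], t=(-0.3446, 0.9332, 1.4736)
after S2 (triangulate): (-0.5885, 0.2402, 0.1572)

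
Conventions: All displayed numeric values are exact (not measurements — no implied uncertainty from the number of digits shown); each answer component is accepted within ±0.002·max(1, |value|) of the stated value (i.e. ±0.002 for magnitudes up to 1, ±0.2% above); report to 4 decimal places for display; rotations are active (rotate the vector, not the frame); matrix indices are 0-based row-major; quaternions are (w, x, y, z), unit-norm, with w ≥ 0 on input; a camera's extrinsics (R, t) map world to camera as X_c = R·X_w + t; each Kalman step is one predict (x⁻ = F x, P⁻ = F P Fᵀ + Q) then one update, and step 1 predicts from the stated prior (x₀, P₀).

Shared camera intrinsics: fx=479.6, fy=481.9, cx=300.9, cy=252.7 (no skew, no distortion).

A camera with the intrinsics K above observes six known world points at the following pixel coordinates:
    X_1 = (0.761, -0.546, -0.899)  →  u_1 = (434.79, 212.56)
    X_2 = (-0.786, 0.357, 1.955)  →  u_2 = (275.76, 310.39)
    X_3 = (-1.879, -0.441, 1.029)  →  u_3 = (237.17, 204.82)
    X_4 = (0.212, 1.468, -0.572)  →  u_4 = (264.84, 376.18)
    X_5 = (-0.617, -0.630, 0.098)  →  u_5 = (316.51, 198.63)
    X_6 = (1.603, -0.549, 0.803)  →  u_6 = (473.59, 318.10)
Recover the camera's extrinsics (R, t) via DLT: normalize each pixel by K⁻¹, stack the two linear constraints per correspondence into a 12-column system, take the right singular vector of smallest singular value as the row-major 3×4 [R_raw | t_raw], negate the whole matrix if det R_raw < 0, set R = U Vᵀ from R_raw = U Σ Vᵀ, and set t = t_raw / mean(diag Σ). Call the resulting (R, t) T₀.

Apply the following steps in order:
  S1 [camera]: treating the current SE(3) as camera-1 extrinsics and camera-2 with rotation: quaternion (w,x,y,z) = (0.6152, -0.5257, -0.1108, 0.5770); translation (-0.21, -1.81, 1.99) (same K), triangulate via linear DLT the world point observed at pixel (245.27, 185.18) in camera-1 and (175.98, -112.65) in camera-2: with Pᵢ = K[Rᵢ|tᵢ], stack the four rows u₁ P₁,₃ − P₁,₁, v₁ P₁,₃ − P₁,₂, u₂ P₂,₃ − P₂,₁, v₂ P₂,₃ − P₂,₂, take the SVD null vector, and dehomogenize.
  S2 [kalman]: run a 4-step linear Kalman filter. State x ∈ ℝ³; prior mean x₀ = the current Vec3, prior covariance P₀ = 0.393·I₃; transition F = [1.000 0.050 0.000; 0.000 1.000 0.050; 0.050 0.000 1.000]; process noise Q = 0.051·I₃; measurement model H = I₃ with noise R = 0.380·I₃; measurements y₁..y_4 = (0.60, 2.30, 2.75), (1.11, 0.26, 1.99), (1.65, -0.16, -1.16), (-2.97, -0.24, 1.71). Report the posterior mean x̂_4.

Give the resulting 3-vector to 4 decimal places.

source (pnp_recover): camera pose = R=[0.8348 -0.5466 0.0663; 0.4684 0.7683 0.4362; -0.2894 -0.3331 0.8974], t=(0.3500, 0.0900, 5.2301)
after S1 (triangulate): (-1.8291, -0.6480, 0.7606)
after S2 (kf_track): (-0.5066, 0.2413, 1.0838)

result = (-0.5066, 0.2413, 1.0838)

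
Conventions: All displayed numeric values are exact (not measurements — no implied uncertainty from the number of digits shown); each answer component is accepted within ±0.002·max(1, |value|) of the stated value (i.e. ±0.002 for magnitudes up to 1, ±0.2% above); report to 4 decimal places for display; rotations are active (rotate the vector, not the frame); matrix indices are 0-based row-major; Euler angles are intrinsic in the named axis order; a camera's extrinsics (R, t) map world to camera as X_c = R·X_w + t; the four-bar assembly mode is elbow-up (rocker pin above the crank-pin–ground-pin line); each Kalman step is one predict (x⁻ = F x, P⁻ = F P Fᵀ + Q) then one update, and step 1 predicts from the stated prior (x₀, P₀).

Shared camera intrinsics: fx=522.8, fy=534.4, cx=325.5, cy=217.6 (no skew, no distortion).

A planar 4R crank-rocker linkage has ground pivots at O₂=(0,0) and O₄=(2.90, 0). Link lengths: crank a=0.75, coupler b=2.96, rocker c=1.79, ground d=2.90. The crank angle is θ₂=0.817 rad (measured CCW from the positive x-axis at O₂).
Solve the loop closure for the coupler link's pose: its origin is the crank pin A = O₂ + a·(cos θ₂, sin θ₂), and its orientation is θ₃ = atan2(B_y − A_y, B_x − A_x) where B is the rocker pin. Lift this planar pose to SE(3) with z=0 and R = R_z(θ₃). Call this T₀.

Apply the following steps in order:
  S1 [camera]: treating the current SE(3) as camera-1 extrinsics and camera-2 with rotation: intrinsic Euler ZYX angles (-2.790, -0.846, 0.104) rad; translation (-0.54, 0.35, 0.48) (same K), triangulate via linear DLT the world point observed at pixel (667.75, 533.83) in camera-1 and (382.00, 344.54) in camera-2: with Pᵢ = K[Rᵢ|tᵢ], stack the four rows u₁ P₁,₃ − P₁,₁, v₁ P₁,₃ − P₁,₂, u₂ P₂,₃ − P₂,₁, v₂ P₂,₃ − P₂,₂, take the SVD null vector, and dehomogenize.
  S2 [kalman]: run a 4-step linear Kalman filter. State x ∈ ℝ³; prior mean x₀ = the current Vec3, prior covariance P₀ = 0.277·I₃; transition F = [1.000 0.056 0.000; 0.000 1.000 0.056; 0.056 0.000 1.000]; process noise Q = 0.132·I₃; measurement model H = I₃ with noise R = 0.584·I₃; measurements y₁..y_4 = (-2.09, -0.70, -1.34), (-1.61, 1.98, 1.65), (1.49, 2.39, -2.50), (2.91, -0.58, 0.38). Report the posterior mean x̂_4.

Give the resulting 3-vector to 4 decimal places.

result = (1.1827, 0.6665, -0.0314)

source (fourbar_fk): coupler pose = R=[0.9118 -0.4107 0.0000; 0.4107 0.9118 0.0000; 0.0000 0.0000 1.0000], t=(0.5133, 0.5468, 0.0000)
after S1 (triangulate): (0.9775, 0.2504, 1.9884)
after S2 (kf_track): (1.1827, 0.6665, -0.0314)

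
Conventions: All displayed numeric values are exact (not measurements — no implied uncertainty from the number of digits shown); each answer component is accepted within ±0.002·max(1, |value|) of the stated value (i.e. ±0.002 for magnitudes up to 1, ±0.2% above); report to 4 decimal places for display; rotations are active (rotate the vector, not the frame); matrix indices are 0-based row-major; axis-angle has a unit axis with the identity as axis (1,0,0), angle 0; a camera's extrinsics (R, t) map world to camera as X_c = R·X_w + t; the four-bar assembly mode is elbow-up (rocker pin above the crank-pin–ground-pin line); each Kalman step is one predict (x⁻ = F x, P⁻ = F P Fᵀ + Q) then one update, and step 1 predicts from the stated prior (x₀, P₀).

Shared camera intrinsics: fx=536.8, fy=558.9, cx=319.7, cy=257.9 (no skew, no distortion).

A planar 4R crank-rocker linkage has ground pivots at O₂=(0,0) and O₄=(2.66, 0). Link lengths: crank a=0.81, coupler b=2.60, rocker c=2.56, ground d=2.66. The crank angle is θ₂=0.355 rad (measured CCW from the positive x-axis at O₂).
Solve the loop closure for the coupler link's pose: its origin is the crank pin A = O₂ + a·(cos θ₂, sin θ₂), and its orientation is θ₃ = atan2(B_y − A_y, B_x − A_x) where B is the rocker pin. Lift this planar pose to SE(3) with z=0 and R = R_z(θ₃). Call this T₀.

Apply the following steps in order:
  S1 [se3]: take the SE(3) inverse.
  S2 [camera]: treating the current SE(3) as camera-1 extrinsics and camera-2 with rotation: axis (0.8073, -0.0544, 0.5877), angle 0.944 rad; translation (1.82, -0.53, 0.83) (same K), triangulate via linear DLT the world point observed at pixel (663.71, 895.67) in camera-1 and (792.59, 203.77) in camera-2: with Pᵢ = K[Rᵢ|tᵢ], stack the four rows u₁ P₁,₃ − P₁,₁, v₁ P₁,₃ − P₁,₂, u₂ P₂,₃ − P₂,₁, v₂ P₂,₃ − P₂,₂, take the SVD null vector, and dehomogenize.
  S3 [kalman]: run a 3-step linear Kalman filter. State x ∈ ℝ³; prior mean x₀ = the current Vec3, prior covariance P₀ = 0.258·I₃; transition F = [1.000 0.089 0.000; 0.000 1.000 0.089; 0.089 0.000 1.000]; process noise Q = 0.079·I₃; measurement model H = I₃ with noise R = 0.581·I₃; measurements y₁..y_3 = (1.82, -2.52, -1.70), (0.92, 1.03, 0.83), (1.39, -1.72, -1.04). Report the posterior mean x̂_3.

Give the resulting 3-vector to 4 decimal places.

result = (1.0042, -0.4537, -0.1835)

source (fourbar_fk): coupler pose = R=[0.5209 -0.8536 0.0000; 0.8536 0.5209 0.0000; 0.0000 0.0000 1.0000], t=(0.7595, 0.2815, 0.0000)
after S1 (invert_se3): R=[0.5209 0.8536 0.0000; -0.8536 0.5209 -0.0000; 0.0000 0.0000 1.0000], t=(-0.6359, 0.5017, 0.0000)
after S2 (triangulate): (0.3712, 0.9737, 0.6064)
after S3 (kf_track): (1.0042, -0.4537, -0.1835)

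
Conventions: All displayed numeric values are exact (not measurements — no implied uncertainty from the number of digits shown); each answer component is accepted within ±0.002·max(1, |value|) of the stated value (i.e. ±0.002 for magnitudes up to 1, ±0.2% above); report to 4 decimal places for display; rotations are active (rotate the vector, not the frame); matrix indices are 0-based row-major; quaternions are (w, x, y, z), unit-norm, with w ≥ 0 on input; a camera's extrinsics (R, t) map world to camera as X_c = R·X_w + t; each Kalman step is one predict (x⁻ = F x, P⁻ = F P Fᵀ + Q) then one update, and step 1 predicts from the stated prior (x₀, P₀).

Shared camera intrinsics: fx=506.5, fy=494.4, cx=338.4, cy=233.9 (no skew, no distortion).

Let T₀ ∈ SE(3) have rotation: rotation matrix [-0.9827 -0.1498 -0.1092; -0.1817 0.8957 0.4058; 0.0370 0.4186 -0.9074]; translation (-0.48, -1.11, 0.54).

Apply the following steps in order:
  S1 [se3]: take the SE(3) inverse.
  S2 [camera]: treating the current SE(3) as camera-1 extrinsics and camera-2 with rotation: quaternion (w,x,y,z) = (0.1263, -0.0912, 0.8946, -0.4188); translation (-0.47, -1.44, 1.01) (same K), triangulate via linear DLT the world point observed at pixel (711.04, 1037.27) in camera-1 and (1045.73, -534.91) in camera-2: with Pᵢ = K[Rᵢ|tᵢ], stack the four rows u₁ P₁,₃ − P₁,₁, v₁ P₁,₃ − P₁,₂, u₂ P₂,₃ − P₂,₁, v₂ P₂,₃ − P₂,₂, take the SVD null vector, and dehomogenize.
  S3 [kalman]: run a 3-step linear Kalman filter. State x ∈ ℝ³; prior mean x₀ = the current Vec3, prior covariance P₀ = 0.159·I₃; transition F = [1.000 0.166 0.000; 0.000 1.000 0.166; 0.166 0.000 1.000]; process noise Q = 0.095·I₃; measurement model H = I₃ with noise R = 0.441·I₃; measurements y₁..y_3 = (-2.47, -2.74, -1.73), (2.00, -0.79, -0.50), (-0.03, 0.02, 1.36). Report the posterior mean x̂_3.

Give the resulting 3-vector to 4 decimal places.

after S1 (invert_se3): R=[-0.9827 -0.1817 0.0370; -0.1498 0.8957 0.4186; -0.1092 0.4058 -0.9074], t=(-0.6933, 0.6963, 0.8880)
after S2 (triangulate): (-1.4165, 0.3942, 0.3659)
after S3 (kf_track): (-0.2897, -0.4060, 0.0977)

result = (-0.2897, -0.4060, 0.0977)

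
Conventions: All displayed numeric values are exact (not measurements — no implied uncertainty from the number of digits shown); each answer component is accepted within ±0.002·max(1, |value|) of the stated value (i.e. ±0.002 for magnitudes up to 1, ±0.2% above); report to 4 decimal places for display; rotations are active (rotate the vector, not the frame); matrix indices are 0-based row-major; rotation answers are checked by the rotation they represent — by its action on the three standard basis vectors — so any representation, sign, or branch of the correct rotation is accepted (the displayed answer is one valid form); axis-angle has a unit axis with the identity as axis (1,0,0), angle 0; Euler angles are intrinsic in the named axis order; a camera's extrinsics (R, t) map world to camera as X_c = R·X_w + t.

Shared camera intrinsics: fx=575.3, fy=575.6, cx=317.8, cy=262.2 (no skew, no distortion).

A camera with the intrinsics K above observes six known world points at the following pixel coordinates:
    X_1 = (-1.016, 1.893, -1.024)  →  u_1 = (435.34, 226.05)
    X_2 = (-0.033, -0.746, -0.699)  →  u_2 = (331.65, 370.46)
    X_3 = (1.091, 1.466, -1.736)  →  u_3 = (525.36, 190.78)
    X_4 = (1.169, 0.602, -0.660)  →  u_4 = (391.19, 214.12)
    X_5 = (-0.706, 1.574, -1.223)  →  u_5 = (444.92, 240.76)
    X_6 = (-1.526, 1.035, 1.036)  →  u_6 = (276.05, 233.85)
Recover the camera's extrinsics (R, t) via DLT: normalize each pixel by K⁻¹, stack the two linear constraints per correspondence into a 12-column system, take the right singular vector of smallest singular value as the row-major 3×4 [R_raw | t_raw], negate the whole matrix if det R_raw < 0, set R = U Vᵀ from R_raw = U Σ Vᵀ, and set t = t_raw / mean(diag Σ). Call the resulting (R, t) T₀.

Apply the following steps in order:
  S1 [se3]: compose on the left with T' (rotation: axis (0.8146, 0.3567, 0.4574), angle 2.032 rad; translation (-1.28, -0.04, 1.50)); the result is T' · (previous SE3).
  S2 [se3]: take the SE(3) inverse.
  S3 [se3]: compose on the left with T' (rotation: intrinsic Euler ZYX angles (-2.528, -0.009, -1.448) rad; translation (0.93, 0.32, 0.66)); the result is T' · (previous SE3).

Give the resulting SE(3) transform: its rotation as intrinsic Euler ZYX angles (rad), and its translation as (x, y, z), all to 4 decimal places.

rotation (euler_zyx) = (0.9106, 0.6027, -0.6315), translation = (-3.9294, -2.1817, 0.8590)

source (pnp_recover): camera pose = R=[-0.0063 0.4425 -0.8968; -0.4020 -0.8222 -0.4029; -0.9156 0.3580 0.1831], t=(-0.1500, 0.2400, 6.4702)
after S1 (compose_se3): R=[-0.7928 0.5260 -0.3078; 0.5518 0.4051 -0.7290; -0.2588 -0.7478 -0.6114], t=(4.1958, -3.4215, 0.7753)
after S2 (invert_se3): R=[-0.7928 0.5518 -0.2588; 0.5260 0.4051 -0.7478; -0.3078 -0.7290 -0.6114], t=(5.4151, -0.2413, -0.7287)
after S3 (compose_se3): R=[0.5052 -0.8428 -0.1857; 0.6507 0.2307 0.7234; -0.5669 -0.4863 0.6650], t=(-3.9294, -2.1817, 0.8590)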